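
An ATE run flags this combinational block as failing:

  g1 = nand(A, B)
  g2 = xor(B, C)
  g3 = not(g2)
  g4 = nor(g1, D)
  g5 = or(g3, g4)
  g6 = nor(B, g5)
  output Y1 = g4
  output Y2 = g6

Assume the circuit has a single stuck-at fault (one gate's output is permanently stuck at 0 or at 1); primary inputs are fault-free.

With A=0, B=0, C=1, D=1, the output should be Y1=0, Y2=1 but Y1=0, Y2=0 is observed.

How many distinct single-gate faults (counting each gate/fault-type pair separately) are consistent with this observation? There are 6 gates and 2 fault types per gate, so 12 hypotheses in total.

4

Fault-free: g1=1, g2=1, g3=0, g4=0, g5=0, g6=1 → Y1=0, Y2=1. Observed Y1=0, Y2=0.
  g1 stuck-at-0: output Y1=0, Y2=1 ✗
  g1 stuck-at-1: output Y1=0, Y2=1 ✗
  g2 stuck-at-0: output Y1=0, Y2=0 ✓
  g2 stuck-at-1: output Y1=0, Y2=1 ✗
  g3 stuck-at-0: output Y1=0, Y2=1 ✗
  g3 stuck-at-1: output Y1=0, Y2=0 ✓
  g4 stuck-at-0: output Y1=0, Y2=1 ✗
  g4 stuck-at-1: output Y1=1, Y2=0 ✗
  g5 stuck-at-0: output Y1=0, Y2=1 ✗
  g5 stuck-at-1: output Y1=0, Y2=0 ✓
  g6 stuck-at-0: output Y1=0, Y2=0 ✓
  g6 stuck-at-1: output Y1=0, Y2=1 ✗
Consistent faults: {g2 stuck-at-0, g3 stuck-at-1, g5 stuck-at-1, g6 stuck-at-0} — 4 in all.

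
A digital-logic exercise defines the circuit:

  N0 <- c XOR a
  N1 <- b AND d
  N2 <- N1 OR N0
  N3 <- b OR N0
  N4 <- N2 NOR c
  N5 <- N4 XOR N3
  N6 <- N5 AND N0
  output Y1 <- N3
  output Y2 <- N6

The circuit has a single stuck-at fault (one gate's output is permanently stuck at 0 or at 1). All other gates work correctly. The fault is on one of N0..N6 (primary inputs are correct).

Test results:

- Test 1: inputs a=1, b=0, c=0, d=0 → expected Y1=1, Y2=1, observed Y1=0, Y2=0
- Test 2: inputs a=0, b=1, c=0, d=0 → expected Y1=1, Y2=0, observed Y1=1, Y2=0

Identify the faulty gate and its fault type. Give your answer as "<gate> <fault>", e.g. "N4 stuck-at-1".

Fault-free values for test 1 (a=1, b=0, c=0, d=0): N0=1, N1=0, N2=1, N3=1, N4=0, N5=1, N6=1, giving Y1=1, Y2=1. Observed Y1=0, Y2=0.
Test 1: faults giving observed Y1=0, Y2=0 are {N0 stuck-at-0, N3 stuck-at-0}.
Test 2 (a=0, b=1, c=0, d=0): fault-free N0=0, N1=0, N2=0, N3=1, N4=1, N5=0, N6=0 → Y1=1, Y2=0; observed Y1=1, Y2=0. Eliminates N3 stuck-at-0.
Only N0 stuck-at-0 is consistent with every test.

N0 stuck-at-0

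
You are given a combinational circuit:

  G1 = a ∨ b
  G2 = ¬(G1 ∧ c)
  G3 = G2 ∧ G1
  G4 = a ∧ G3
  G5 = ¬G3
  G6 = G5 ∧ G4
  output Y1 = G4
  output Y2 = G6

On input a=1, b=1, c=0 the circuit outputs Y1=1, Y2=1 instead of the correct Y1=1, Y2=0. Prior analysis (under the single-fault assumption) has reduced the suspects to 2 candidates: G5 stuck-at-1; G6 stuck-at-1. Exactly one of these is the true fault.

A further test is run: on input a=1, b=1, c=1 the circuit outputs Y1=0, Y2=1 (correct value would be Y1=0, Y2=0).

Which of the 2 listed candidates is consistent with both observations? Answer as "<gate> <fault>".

G6 stuck-at-1

Evaluate each candidate on input a=1, b=1, c=1:
  G5 stuck-at-1: G1=1, G2=0, G3=0, G4=0, G5=1 [stuck-at-1], G6=0 → Y1=0, Y2=0 — eliminated
  G6 stuck-at-1: G1=1, G2=0, G3=0, G4=0, G5=1, G6=1 [stuck-at-1] → Y1=0, Y2=1 — matches
Only G6 stuck-at-1 reproduces the observed Y1=0, Y2=1.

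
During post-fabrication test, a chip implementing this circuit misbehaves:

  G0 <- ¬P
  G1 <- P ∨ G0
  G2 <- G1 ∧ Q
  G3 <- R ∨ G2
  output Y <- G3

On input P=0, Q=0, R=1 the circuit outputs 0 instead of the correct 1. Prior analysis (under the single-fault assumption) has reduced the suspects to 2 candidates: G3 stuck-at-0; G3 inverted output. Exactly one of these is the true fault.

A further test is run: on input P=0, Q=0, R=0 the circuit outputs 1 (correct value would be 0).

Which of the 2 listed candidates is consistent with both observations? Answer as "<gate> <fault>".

G3 inverted output

Evaluate each candidate on input P=0, Q=0, R=0:
  G3 stuck-at-0: G0=1, G1=1, G2=0, G3=0 [stuck-at-0] → 0 — eliminated
  G3 inverted output: G0=1, G1=1, G2=0, G3=1 [inverted output] → 1 — matches
Only G3 inverted output reproduces the observed 1.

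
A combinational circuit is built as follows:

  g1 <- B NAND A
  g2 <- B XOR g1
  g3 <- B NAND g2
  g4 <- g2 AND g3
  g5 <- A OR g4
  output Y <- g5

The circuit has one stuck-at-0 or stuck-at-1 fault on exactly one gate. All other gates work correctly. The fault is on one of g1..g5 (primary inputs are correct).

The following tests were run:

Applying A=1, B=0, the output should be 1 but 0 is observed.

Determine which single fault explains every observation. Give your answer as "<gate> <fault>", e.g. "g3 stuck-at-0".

g5 stuck-at-0

Fault-free values for test 1 (A=1, B=0): g1=1, g2=1, g3=1, g4=1, g5=1, giving Y=1. Observed 0.
Test 1: faults giving observed 0 are {g5 stuck-at-0}.
Only g5 stuck-at-0 is consistent with every test.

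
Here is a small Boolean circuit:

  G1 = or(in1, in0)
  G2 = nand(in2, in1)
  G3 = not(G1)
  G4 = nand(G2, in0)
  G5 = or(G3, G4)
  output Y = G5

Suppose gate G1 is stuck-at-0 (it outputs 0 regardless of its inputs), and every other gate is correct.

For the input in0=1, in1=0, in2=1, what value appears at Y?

1

Propagate with G1 forced: G1=0 [stuck-at-0], G2=1, G3=1, G4=0, G5=1.
So Y = 1. (Without the fault it would be 0.)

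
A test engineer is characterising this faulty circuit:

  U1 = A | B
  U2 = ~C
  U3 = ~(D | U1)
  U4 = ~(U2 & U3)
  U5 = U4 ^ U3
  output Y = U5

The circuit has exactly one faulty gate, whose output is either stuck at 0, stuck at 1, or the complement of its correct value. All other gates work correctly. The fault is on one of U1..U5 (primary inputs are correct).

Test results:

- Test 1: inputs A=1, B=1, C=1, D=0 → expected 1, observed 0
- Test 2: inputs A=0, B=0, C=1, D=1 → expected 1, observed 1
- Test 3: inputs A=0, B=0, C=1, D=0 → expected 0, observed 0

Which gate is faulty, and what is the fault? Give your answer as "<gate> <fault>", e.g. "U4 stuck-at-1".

Fault-free values for test 1 (A=1, B=1, C=1, D=0): U1=1, U2=0, U3=0, U4=1, U5=1, giving Y=1. Observed 0.
Test 1: faults giving observed 0 are {U1 stuck-at-0, U1 inverted output, U3 stuck-at-1, U3 inverted output, U4 stuck-at-0, U4 inverted output, U5 stuck-at-0, U5 inverted output}.
Test 2 (A=0, B=0, C=1, D=1): fault-free U1=0, U2=0, U3=0, U4=1, U5=1 → 1; observed 1. Eliminates U3 stuck-at-1, U3 inverted output, U4 stuck-at-0, U4 inverted output, U5 stuck-at-0, U5 inverted output.
Test 3 (A=0, B=0, C=1, D=0): fault-free U1=0, U2=0, U3=1, U4=1, U5=0 → 0; observed 0. Eliminates U1 inverted output.
Only U1 stuck-at-0 is consistent with every test.

U1 stuck-at-0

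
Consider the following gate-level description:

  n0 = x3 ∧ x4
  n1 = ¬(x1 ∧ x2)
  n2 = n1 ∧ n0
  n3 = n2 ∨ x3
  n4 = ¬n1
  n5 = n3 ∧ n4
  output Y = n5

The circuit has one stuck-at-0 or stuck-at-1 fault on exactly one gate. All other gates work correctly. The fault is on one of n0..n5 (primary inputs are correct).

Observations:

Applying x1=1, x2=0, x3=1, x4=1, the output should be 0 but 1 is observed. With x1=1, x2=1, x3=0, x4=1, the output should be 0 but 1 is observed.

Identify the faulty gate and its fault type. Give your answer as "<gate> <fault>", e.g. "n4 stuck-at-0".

Fault-free values for test 1 (x1=1, x2=0, x3=1, x4=1): n0=1, n1=1, n2=1, n3=1, n4=0, n5=0, giving Y=0. Observed 1.
Test 1: faults giving observed 1 are {n1 stuck-at-0, n4 stuck-at-1, n5 stuck-at-1}.
Test 2 (x1=1, x2=1, x3=0, x4=1): fault-free n0=0, n1=0, n2=0, n3=0, n4=1, n5=0 → 0; observed 1. Eliminates n1 stuck-at-0, n4 stuck-at-1.
Only n5 stuck-at-1 is consistent with every test.

n5 stuck-at-1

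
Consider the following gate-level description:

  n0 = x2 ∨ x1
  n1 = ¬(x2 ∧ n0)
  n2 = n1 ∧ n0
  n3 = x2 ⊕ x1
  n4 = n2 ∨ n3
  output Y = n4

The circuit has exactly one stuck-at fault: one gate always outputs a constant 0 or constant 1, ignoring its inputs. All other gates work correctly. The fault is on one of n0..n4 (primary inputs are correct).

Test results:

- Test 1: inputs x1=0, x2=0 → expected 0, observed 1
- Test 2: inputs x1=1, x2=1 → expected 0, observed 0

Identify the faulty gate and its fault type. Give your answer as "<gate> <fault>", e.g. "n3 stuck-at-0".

Fault-free values for test 1 (x1=0, x2=0): n0=0, n1=1, n2=0, n3=0, n4=0, giving Y=0. Observed 1.
Test 1: faults giving observed 1 are {n0 stuck-at-1, n2 stuck-at-1, n3 stuck-at-1, n4 stuck-at-1}.
Test 2 (x1=1, x2=1): fault-free n0=1, n1=0, n2=0, n3=0, n4=0 → 0; observed 0. Eliminates n2 stuck-at-1, n3 stuck-at-1, n4 stuck-at-1.
Only n0 stuck-at-1 is consistent with every test.

n0 stuck-at-1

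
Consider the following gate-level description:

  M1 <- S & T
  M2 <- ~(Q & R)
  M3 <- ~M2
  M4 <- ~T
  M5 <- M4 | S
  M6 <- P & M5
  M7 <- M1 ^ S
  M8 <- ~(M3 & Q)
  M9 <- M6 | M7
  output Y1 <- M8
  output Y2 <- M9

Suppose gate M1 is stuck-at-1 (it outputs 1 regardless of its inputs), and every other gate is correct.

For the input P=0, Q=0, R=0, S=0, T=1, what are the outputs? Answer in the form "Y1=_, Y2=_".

Propagate with M1 forced: M1=1 [stuck-at-1], M2=1, M3=0, M4=0, M5=0, M6=0, M7=1, M8=1, M9=1.
So the outputs are Y1=1, Y2=1. (Without the fault they would be Y1=1, Y2=0.)

Y1=1, Y2=1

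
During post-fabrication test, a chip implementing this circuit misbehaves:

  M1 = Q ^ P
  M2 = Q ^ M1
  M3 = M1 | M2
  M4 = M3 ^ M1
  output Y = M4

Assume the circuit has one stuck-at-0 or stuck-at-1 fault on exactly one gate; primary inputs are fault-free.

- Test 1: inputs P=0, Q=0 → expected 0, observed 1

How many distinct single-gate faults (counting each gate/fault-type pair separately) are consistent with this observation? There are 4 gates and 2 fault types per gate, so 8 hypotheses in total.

Fault-free: M1=0, M2=0, M3=0, M4=0 → 0. Observed 1.
  M1 stuck-at-0: output 0 ✗
  M1 stuck-at-1: output 0 ✗
  M2 stuck-at-0: output 0 ✗
  M2 stuck-at-1: output 1 ✓
  M3 stuck-at-0: output 0 ✗
  M3 stuck-at-1: output 1 ✓
  M4 stuck-at-0: output 0 ✗
  M4 stuck-at-1: output 1 ✓
Consistent faults: {M2 stuck-at-1, M3 stuck-at-1, M4 stuck-at-1} — 3 in all.

3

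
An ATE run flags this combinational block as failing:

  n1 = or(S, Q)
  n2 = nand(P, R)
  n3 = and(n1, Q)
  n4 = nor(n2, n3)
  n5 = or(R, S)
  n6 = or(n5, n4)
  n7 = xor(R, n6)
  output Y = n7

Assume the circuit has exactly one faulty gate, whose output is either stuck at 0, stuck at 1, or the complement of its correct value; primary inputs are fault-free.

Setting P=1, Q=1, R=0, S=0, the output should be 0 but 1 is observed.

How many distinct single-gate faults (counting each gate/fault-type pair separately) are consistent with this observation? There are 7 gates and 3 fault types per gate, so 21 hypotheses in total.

8

Fault-free: n1=1, n2=1, n3=1, n4=0, n5=0, n6=0, n7=0 → 0. Observed 1.
  n1: none of the 3 fault types match ✗
  n2: none of the 3 fault types match ✗
  n3: none of the 3 fault types match ✗
  n4: stuck-at-1, inverted output ✓; others ✗
  n5: stuck-at-1, inverted output ✓; others ✗
  n6: stuck-at-1, inverted output ✓; others ✗
  n7: stuck-at-1, inverted output ✓; others ✗
Consistent faults: {n4 stuck-at-1, n4 inverted output, n5 stuck-at-1, n5 inverted output, n6 stuck-at-1, n6 inverted output, n7 stuck-at-1, n7 inverted output} — 8 in all.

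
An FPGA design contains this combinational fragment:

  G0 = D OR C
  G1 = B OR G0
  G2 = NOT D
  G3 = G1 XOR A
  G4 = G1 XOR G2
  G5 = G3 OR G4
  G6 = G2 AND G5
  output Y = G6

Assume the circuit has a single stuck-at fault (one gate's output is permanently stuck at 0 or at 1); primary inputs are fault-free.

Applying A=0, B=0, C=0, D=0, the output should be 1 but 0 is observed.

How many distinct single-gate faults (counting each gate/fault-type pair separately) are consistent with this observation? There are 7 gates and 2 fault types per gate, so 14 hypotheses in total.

Fault-free: G0=0, G1=0, G2=1, G3=0, G4=1, G5=1, G6=1 → 1. Observed 0.
  G0 stuck-at-0: output 1 ✗
  G0 stuck-at-1: output 1 ✗
  G1 stuck-at-0: output 1 ✗
  G1 stuck-at-1: output 1 ✗
  G2 stuck-at-0: output 0 ✓
  G2 stuck-at-1: output 1 ✗
  G3 stuck-at-0: output 1 ✗
  G3 stuck-at-1: output 1 ✗
  G4 stuck-at-0: output 0 ✓
  G4 stuck-at-1: output 1 ✗
  G5 stuck-at-0: output 0 ✓
  G5 stuck-at-1: output 1 ✗
  G6 stuck-at-0: output 0 ✓
  G6 stuck-at-1: output 1 ✗
Consistent faults: {G2 stuck-at-0, G4 stuck-at-0, G5 stuck-at-0, G6 stuck-at-0} — 4 in all.

4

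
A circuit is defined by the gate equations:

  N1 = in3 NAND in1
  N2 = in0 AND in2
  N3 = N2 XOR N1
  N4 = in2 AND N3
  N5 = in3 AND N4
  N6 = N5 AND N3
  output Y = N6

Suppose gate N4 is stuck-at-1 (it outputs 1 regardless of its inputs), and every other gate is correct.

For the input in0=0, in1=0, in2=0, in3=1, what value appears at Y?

1

Propagate with N4 forced: N1=1, N2=0, N3=1, N4=1 [stuck-at-1], N5=1, N6=1.
So Y = 1. (Without the fault it would be 0.)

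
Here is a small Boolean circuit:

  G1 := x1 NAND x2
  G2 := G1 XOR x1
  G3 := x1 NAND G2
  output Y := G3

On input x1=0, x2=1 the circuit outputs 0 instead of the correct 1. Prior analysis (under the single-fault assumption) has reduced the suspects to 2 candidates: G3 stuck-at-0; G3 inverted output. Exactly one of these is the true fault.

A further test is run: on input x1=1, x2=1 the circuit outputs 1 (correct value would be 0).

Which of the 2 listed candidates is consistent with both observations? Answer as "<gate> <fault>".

Evaluate each candidate on input x1=1, x2=1:
  G3 stuck-at-0: G1=0, G2=1, G3=0 [stuck-at-0] → 0 — eliminated
  G3 inverted output: G1=0, G2=1, G3=1 [inverted output] → 1 — matches
Only G3 inverted output reproduces the observed 1.

G3 inverted output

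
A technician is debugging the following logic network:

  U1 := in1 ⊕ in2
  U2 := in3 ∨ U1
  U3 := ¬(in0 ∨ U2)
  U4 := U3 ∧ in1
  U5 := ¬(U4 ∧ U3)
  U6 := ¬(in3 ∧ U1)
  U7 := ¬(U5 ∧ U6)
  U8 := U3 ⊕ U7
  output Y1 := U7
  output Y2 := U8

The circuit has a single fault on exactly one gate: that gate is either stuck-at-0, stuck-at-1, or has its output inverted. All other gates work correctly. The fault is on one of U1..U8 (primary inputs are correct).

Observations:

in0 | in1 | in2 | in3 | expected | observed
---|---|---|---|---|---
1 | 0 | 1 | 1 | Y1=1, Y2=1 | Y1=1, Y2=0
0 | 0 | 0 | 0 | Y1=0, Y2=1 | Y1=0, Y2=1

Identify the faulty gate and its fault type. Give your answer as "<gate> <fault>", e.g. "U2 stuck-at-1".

U3 stuck-at-1

Fault-free values for test 1 (in0=1, in1=0, in2=1, in3=1): U1=1, U2=1, U3=0, U4=0, U5=1, U6=0, U7=1, U8=1, giving Y1=1, Y2=1. Observed Y1=1, Y2=0.
Test 1: faults giving observed Y1=1, Y2=0 are {U3 stuck-at-1, U3 inverted output, U8 stuck-at-0, U8 inverted output}.
Test 2 (in0=0, in1=0, in2=0, in3=0): fault-free U1=0, U2=0, U3=1, U4=0, U5=1, U6=1, U7=0, U8=1 → Y1=0, Y2=1; observed Y1=0, Y2=1. Eliminates U3 inverted output, U8 stuck-at-0, U8 inverted output.
Only U3 stuck-at-1 is consistent with every test.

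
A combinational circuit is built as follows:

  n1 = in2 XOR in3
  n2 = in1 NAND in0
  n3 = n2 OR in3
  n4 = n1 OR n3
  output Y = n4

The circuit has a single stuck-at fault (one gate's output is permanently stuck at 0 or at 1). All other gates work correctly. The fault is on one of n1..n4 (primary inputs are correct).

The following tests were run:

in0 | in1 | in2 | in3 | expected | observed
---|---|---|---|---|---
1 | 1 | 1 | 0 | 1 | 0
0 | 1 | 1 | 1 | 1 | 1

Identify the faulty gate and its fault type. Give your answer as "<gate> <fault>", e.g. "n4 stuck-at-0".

n1 stuck-at-0

Fault-free values for test 1 (in0=1, in1=1, in2=1, in3=0): n1=1, n2=0, n3=0, n4=1, giving Y=1. Observed 0.
Test 1: faults giving observed 0 are {n1 stuck-at-0, n4 stuck-at-0}.
Test 2 (in0=0, in1=1, in2=1, in3=1): fault-free n1=0, n2=1, n3=1, n4=1 → 1; observed 1. Eliminates n4 stuck-at-0.
Only n1 stuck-at-0 is consistent with every test.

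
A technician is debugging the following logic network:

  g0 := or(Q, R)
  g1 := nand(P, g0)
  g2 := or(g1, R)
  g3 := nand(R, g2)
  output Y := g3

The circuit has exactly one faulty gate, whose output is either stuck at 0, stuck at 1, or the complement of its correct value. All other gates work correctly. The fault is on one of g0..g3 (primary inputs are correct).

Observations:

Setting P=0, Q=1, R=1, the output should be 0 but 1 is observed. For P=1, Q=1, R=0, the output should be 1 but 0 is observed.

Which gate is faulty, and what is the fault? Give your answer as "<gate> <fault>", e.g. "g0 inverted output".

g3 inverted output

Fault-free values for test 1 (P=0, Q=1, R=1): g0=1, g1=1, g2=1, g3=0, giving Y=0. Observed 1.
Test 1: faults giving observed 1 are {g2 stuck-at-0, g2 inverted output, g3 stuck-at-1, g3 inverted output}.
Test 2 (P=1, Q=1, R=0): fault-free g0=1, g1=0, g2=0, g3=1 → 1; observed 0. Eliminates g2 stuck-at-0, g2 inverted output, g3 stuck-at-1.
Only g3 inverted output is consistent with every test.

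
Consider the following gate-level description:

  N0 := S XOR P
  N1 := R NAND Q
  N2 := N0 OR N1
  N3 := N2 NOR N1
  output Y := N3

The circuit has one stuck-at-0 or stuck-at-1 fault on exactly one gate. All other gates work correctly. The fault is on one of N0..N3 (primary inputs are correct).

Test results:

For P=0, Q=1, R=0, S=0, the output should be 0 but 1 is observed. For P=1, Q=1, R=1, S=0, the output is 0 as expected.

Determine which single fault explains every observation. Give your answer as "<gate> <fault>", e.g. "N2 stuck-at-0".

Fault-free values for test 1 (P=0, Q=1, R=0, S=0): N0=0, N1=1, N2=1, N3=0, giving Y=0. Observed 1.
Test 1: faults giving observed 1 are {N1 stuck-at-0, N3 stuck-at-1}.
Test 2 (P=1, Q=1, R=1, S=0): fault-free N0=1, N1=0, N2=1, N3=0 → 0; observed 0. Eliminates N3 stuck-at-1.
Only N1 stuck-at-0 is consistent with every test.

N1 stuck-at-0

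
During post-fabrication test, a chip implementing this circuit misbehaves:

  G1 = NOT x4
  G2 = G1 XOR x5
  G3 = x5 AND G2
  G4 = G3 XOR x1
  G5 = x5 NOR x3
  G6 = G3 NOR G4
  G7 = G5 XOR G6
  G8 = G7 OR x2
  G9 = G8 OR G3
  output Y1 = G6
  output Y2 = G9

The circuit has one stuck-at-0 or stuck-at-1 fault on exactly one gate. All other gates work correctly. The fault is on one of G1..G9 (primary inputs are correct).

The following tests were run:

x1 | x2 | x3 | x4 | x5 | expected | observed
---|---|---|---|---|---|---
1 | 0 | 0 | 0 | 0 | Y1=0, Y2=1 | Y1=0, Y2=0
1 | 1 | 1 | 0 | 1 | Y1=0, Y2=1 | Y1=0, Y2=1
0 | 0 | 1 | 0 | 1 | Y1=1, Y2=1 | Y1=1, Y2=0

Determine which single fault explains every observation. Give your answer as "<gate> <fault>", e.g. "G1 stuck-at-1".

G7 stuck-at-0

Fault-free values for test 1 (x1=1, x2=0, x3=0, x4=0, x5=0): G1=1, G2=1, G3=0, G4=1, G5=1, G6=0, G7=1, G8=1, G9=1, giving Y1=0, Y2=1. Observed Y1=0, Y2=0.
Test 1: faults giving observed Y1=0, Y2=0 are {G5 stuck-at-0, G7 stuck-at-0, G8 stuck-at-0, G9 stuck-at-0}.
Test 2 (x1=1, x2=1, x3=1, x4=0, x5=1): fault-free G1=1, G2=0, G3=0, G4=1, G5=0, G6=0, G7=0, G8=1, G9=1 → Y1=0, Y2=1; observed Y1=0, Y2=1. Eliminates G8 stuck-at-0, G9 stuck-at-0.
Test 3 (x1=0, x2=0, x3=1, x4=0, x5=1): fault-free G1=1, G2=0, G3=0, G4=0, G5=0, G6=1, G7=1, G8=1, G9=1 → Y1=1, Y2=1; observed Y1=1, Y2=0. Eliminates G5 stuck-at-0.
Only G7 stuck-at-0 is consistent with every test.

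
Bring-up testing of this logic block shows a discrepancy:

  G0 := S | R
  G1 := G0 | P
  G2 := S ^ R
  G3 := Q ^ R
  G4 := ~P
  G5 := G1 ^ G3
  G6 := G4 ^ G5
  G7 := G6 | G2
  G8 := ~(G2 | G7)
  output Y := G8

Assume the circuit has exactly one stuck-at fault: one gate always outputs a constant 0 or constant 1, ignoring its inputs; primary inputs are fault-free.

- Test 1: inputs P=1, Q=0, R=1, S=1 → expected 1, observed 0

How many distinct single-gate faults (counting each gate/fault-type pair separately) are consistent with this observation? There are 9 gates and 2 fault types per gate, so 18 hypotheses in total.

Fault-free: G0=1, G1=1, G2=0, G3=1, G4=0, G5=0, G6=0, G7=0, G8=1 → 1. Observed 0.
  G0: none of the 2 fault types match ✗
  G1: stuck-at-0 ✓; others ✗
  G2: stuck-at-1 ✓; others ✗
  G3: stuck-at-0 ✓; others ✗
  G4: stuck-at-1 ✓; others ✗
  G5: stuck-at-1 ✓; others ✗
  G6: stuck-at-1 ✓; others ✗
  G7: stuck-at-1 ✓; others ✗
  G8: stuck-at-0 ✓; others ✗
Consistent faults: {G1 stuck-at-0, G2 stuck-at-1, G3 stuck-at-0, G4 stuck-at-1, G5 stuck-at-1, G6 stuck-at-1, G7 stuck-at-1, G8 stuck-at-0} — 8 in all.

8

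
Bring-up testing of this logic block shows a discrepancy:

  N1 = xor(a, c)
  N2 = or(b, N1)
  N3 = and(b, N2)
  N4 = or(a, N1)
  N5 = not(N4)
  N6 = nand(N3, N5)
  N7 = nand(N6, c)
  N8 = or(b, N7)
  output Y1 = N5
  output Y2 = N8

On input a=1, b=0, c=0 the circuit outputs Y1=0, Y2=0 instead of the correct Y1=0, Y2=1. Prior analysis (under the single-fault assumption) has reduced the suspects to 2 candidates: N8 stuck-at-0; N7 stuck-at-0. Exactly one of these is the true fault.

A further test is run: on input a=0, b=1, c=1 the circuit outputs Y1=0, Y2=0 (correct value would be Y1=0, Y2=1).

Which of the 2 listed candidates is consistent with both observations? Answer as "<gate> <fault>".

Evaluate each candidate on input a=0, b=1, c=1:
  N8 stuck-at-0: N1=1, N2=1, N3=1, N4=1, N5=0, N6=1, N7=0, N8=0 [stuck-at-0] → Y1=0, Y2=0 — matches
  N7 stuck-at-0: N1=1, N2=1, N3=1, N4=1, N5=0, N6=1, N7=0 [stuck-at-0], N8=1 → Y1=0, Y2=1 — eliminated
Only N8 stuck-at-0 reproduces the observed Y1=0, Y2=0.

N8 stuck-at-0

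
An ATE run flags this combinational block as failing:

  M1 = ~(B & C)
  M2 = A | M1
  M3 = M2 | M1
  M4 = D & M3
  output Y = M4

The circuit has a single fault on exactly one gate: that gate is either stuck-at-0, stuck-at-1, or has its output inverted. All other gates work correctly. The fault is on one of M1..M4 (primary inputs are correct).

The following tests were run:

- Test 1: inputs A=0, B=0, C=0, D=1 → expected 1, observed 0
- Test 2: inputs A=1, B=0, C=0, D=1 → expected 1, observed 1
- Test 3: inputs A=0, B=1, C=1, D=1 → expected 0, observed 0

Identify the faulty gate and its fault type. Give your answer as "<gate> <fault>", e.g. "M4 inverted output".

Fault-free values for test 1 (A=0, B=0, C=0, D=1): M1=1, M2=1, M3=1, M4=1, giving Y=1. Observed 0.
Test 1: faults giving observed 0 are {M1 stuck-at-0, M1 inverted output, M3 stuck-at-0, M3 inverted output, M4 stuck-at-0, M4 inverted output}.
Test 2 (A=1, B=0, C=0, D=1): fault-free M1=1, M2=1, M3=1, M4=1 → 1; observed 1. Eliminates M3 stuck-at-0, M3 inverted output, M4 stuck-at-0, M4 inverted output.
Test 3 (A=0, B=1, C=1, D=1): fault-free M1=0, M2=0, M3=0, M4=0 → 0; observed 0. Eliminates M1 inverted output.
Only M1 stuck-at-0 is consistent with every test.

M1 stuck-at-0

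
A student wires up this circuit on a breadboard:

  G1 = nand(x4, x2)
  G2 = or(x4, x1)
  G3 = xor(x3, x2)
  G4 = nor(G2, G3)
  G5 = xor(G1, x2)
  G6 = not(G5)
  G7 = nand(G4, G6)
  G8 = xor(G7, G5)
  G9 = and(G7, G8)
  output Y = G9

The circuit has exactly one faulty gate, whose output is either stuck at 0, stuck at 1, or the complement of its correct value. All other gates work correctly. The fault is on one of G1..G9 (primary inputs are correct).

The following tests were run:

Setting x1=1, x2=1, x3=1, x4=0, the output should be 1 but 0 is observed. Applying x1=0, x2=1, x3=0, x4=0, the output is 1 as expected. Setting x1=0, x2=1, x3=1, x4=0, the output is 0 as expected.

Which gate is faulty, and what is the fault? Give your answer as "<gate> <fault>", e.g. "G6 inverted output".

G2 stuck-at-0

Fault-free values for test 1 (x1=1, x2=1, x3=1, x4=0): G1=1, G2=1, G3=0, G4=0, G5=0, G6=1, G7=1, G8=1, G9=1, giving Y=1. Observed 0.
Test 1: faults giving observed 0 are {G1 stuck-at-0, G1 inverted output, G2 stuck-at-0, G2 inverted output, G4 stuck-at-1, G4 inverted output, G5 stuck-at-1, G5 inverted output, G7 stuck-at-0, G7 inverted output, G8 stuck-at-0, G8 inverted output, G9 stuck-at-0, G9 inverted output}.
Test 2 (x1=0, x2=1, x3=0, x4=0): fault-free G1=1, G2=0, G3=1, G4=0, G5=0, G6=1, G7=1, G8=1, G9=1 → 1; observed 1. Eliminates G1 stuck-at-0, G1 inverted output, G4 stuck-at-1, G4 inverted output, G5 stuck-at-1, G5 inverted output, G7 stuck-at-0, G7 inverted output, G8 stuck-at-0, G8 inverted output, G9 stuck-at-0, G9 inverted output.
Test 3 (x1=0, x2=1, x3=1, x4=0): fault-free G1=1, G2=0, G3=0, G4=1, G5=0, G6=1, G7=0, G8=0, G9=0 → 0; observed 0. Eliminates G2 inverted output.
Only G2 stuck-at-0 is consistent with every test.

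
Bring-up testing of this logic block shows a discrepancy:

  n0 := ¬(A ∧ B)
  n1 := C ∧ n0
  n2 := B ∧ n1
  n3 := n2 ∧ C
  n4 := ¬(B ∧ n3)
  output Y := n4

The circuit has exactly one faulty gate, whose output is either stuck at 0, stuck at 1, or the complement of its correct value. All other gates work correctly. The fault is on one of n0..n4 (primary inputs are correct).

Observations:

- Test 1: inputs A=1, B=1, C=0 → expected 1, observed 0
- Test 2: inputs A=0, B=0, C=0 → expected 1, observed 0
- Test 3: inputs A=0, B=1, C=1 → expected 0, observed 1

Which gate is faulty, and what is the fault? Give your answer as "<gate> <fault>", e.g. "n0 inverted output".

n4 inverted output

Fault-free values for test 1 (A=1, B=1, C=0): n0=0, n1=0, n2=0, n3=0, n4=1, giving Y=1. Observed 0.
Test 1: faults giving observed 0 are {n3 stuck-at-1, n3 inverted output, n4 stuck-at-0, n4 inverted output}.
Test 2 (A=0, B=0, C=0): fault-free n0=1, n1=0, n2=0, n3=0, n4=1 → 1; observed 0. Eliminates n3 stuck-at-1, n3 inverted output.
Test 3 (A=0, B=1, C=1): fault-free n0=1, n1=1, n2=1, n3=1, n4=0 → 0; observed 1. Eliminates n4 stuck-at-0.
Only n4 inverted output is consistent with every test.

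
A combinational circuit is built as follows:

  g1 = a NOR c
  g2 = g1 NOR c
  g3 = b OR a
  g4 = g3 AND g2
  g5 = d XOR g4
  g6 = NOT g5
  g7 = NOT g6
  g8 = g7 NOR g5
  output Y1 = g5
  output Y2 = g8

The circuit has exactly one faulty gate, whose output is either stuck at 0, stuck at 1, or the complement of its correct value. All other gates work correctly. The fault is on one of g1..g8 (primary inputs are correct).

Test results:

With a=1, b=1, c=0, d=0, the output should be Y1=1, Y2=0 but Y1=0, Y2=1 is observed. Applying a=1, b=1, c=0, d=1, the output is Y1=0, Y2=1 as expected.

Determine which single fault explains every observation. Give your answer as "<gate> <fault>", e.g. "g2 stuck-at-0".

g5 stuck-at-0

Fault-free values for test 1 (a=1, b=1, c=0, d=0): g1=0, g2=1, g3=1, g4=1, g5=1, g6=0, g7=1, g8=0, giving Y1=1, Y2=0. Observed Y1=0, Y2=1.
Test 1: faults giving observed Y1=0, Y2=1 are {g1 stuck-at-1, g1 inverted output, g2 stuck-at-0, g2 inverted output, g3 stuck-at-0, g3 inverted output, g4 stuck-at-0, g4 inverted output, g5 stuck-at-0, g5 inverted output}.
Test 2 (a=1, b=1, c=0, d=1): fault-free g1=0, g2=1, g3=1, g4=1, g5=0, g6=1, g7=0, g8=1 → Y1=0, Y2=1; observed Y1=0, Y2=1. Eliminates g1 stuck-at-1, g1 inverted output, g2 stuck-at-0, g2 inverted output, g3 stuck-at-0, g3 inverted output, g4 stuck-at-0, g4 inverted output, g5 inverted output.
Only g5 stuck-at-0 is consistent with every test.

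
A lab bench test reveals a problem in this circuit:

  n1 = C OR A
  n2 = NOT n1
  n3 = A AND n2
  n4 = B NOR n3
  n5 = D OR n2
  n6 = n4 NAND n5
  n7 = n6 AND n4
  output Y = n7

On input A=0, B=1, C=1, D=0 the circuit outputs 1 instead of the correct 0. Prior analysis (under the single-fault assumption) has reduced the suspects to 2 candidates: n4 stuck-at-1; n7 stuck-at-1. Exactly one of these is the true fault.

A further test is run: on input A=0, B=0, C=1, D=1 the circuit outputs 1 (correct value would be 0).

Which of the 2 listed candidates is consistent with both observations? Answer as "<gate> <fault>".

n7 stuck-at-1

Evaluate each candidate on input A=0, B=0, C=1, D=1:
  n4 stuck-at-1: n1=1, n2=0, n3=0, n4=1 [stuck-at-1], n5=1, n6=0, n7=0 → 0 — eliminated
  n7 stuck-at-1: n1=1, n2=0, n3=0, n4=1, n5=1, n6=0, n7=1 [stuck-at-1] → 1 — matches
Only n7 stuck-at-1 reproduces the observed 1.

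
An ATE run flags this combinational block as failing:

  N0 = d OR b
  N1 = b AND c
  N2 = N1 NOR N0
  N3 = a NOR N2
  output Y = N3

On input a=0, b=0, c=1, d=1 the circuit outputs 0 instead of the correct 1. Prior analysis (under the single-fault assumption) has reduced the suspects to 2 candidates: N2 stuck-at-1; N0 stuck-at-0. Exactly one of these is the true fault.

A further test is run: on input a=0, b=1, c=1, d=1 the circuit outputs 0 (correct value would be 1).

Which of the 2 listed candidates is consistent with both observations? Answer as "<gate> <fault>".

Evaluate each candidate on input a=0, b=1, c=1, d=1:
  N2 stuck-at-1: N0=1, N1=1, N2=1 [stuck-at-1], N3=0 → 0 — matches
  N0 stuck-at-0: N0=0 [stuck-at-0], N1=1, N2=0, N3=1 → 1 — eliminated
Only N2 stuck-at-1 reproduces the observed 0.

N2 stuck-at-1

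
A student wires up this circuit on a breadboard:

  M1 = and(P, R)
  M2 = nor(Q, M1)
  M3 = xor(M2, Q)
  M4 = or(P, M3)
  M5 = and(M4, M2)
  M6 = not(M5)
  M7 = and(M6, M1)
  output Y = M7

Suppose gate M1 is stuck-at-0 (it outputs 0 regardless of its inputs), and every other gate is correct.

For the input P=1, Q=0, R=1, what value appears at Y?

Propagate with M1 forced: M1=0 [stuck-at-0], M2=1, M3=1, M4=1, M5=1, M6=0, M7=0.
So Y = 0. (Without the fault it would be 1.)

0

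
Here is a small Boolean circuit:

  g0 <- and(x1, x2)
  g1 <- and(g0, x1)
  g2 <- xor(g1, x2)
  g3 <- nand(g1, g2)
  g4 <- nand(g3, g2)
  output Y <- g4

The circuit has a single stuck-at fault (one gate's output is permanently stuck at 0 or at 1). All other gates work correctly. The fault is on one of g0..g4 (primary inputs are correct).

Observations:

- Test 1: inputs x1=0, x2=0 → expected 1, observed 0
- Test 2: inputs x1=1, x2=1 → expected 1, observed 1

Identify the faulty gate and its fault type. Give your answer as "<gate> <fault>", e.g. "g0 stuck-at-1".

Fault-free values for test 1 (x1=0, x2=0): g0=0, g1=0, g2=0, g3=1, g4=1, giving Y=1. Observed 0.
Test 1: faults giving observed 0 are {g2 stuck-at-1, g4 stuck-at-0}.
Test 2 (x1=1, x2=1): fault-free g0=1, g1=1, g2=0, g3=1, g4=1 → 1; observed 1. Eliminates g4 stuck-at-0.
Only g2 stuck-at-1 is consistent with every test.

g2 stuck-at-1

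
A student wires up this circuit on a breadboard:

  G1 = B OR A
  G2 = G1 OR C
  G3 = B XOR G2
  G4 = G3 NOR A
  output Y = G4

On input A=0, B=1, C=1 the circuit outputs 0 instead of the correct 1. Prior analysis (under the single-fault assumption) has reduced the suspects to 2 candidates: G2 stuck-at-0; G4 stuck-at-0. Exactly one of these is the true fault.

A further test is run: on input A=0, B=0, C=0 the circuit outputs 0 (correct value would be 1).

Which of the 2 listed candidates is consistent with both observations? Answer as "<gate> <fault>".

Evaluate each candidate on input A=0, B=0, C=0:
  G2 stuck-at-0: G1=0, G2=0 [stuck-at-0], G3=0, G4=1 → 1 — eliminated
  G4 stuck-at-0: G1=0, G2=0, G3=0, G4=0 [stuck-at-0] → 0 — matches
Only G4 stuck-at-0 reproduces the observed 0.

G4 stuck-at-0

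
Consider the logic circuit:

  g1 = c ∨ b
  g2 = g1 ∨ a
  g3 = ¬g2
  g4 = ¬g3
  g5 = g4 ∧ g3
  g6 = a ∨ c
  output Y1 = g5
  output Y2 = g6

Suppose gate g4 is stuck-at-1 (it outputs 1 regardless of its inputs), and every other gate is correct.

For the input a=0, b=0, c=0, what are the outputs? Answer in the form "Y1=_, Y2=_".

Y1=1, Y2=0

Propagate with g4 forced: g1=0, g2=0, g3=1, g4=1 [stuck-at-1], g5=1, g6=0.
So the outputs are Y1=1, Y2=0. (Without the fault they would be Y1=0, Y2=0.)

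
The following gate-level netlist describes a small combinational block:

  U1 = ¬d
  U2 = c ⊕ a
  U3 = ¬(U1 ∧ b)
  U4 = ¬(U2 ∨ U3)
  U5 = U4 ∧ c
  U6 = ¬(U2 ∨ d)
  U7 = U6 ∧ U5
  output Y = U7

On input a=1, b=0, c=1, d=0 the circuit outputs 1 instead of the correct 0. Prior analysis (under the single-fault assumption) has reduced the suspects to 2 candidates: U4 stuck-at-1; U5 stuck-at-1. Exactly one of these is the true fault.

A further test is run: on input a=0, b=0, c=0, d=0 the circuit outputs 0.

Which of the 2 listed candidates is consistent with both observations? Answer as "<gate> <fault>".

U4 stuck-at-1

Evaluate each candidate on input a=0, b=0, c=0, d=0:
  U4 stuck-at-1: U1=1, U2=0, U3=1, U4=1 [stuck-at-1], U5=0, U6=1, U7=0 → 0 — matches
  U5 stuck-at-1: U1=1, U2=0, U3=1, U4=0, U5=1 [stuck-at-1], U6=1, U7=1 → 1 — eliminated
Only U4 stuck-at-1 reproduces the observed 0.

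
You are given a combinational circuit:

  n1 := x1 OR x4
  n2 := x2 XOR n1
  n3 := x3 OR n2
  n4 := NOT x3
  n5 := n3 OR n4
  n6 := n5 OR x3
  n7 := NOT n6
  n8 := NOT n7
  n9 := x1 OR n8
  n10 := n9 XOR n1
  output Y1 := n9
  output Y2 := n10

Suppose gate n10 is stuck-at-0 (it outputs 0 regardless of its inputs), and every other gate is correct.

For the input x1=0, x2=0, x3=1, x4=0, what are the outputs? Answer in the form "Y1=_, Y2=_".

Y1=1, Y2=0

Propagate with n10 forced: n1=0, n2=0, n3=1, n4=0, n5=1, n6=1, n7=0, n8=1, n9=1, n10=0 [stuck-at-0].
So the outputs are Y1=1, Y2=0. (Without the fault they would be Y1=1, Y2=1.)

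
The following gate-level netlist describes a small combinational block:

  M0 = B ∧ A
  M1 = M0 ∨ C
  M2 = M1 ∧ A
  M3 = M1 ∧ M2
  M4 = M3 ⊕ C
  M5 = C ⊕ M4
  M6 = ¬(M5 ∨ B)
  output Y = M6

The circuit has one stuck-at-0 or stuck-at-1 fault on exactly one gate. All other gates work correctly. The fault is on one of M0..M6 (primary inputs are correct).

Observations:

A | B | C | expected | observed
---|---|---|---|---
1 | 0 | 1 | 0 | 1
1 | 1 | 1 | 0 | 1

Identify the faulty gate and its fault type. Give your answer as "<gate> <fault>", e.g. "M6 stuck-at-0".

Fault-free values for test 1 (A=1, B=0, C=1): M0=0, M1=1, M2=1, M3=1, M4=0, M5=1, M6=0, giving Y=0. Observed 1.
Test 1: faults giving observed 1 are {M1 stuck-at-0, M2 stuck-at-0, M3 stuck-at-0, M4 stuck-at-1, M5 stuck-at-0, M6 stuck-at-1}.
Test 2 (A=1, B=1, C=1): fault-free M0=1, M1=1, M2=1, M3=1, M4=0, M5=1, M6=0 → 0; observed 1. Eliminates M1 stuck-at-0, M2 stuck-at-0, M3 stuck-at-0, M4 stuck-at-1, M5 stuck-at-0.
Only M6 stuck-at-1 is consistent with every test.

M6 stuck-at-1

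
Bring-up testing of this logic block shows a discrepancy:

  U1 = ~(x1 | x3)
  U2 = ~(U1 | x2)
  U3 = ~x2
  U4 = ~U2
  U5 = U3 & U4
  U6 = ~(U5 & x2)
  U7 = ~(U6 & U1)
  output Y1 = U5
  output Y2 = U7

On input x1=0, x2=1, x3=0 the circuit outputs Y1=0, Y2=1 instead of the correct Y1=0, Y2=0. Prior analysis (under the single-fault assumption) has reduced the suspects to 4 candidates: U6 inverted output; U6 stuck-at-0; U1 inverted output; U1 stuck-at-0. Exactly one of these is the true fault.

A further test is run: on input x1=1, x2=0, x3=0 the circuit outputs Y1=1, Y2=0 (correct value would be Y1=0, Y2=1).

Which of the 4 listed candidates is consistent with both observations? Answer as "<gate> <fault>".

U1 inverted output

Evaluate each candidate on input x1=1, x2=0, x3=0:
  U6 inverted output: U1=0, U2=1, U3=1, U4=0, U5=0, U6=0 [inverted output], U7=1 → Y1=0, Y2=1 — eliminated
  U6 stuck-at-0: U1=0, U2=1, U3=1, U4=0, U5=0, U6=0 [stuck-at-0], U7=1 → Y1=0, Y2=1 — eliminated
  U1 inverted output: U1=1 [inverted output], U2=0, U3=1, U4=1, U5=1, U6=1, U7=0 → Y1=1, Y2=0 — matches
  U1 stuck-at-0: U1=0 [stuck-at-0], U2=1, U3=1, U4=0, U5=0, U6=1, U7=1 → Y1=0, Y2=1 — eliminated
Only U1 inverted output reproduces the observed Y1=1, Y2=0.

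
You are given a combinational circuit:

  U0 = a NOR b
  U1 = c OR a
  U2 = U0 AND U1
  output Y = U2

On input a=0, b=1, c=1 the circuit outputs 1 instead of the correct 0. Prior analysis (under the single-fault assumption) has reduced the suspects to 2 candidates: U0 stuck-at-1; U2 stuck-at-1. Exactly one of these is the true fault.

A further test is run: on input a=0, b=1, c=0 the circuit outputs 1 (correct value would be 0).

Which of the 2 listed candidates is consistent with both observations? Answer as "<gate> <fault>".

Evaluate each candidate on input a=0, b=1, c=0:
  U0 stuck-at-1: U0=1 [stuck-at-1], U1=0, U2=0 → 0 — eliminated
  U2 stuck-at-1: U0=0, U1=0, U2=1 [stuck-at-1] → 1 — matches
Only U2 stuck-at-1 reproduces the observed 1.

U2 stuck-at-1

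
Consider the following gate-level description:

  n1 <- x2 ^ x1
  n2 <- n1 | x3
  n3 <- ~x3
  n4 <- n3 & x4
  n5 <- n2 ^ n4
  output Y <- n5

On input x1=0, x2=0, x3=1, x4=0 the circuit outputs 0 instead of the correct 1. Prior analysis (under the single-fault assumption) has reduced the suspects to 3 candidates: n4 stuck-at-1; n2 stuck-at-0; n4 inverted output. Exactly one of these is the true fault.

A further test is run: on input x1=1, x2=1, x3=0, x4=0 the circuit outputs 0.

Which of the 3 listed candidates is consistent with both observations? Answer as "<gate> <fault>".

n2 stuck-at-0

Evaluate each candidate on input x1=1, x2=1, x3=0, x4=0:
  n4 stuck-at-1: n1=0, n2=0, n3=1, n4=1 [stuck-at-1], n5=1 → 1 — eliminated
  n2 stuck-at-0: n1=0, n2=0 [stuck-at-0], n3=1, n4=0, n5=0 → 0 — matches
  n4 inverted output: n1=0, n2=0, n3=1, n4=1 [inverted output], n5=1 → 1 — eliminated
Only n2 stuck-at-0 reproduces the observed 0.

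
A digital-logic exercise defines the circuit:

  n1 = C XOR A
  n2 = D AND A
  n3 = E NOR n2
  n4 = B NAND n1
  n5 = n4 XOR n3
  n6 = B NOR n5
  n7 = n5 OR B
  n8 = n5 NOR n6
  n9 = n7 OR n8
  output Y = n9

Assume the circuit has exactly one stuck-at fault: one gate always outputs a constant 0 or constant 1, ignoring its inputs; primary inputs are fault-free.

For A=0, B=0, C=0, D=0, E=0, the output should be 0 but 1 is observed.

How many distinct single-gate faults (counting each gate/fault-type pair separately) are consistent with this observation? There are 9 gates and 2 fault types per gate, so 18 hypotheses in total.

Fault-free: n1=0, n2=0, n3=1, n4=1, n5=0, n6=1, n7=0, n8=0, n9=0 → 0. Observed 1.
  n1: none of the 2 fault types match ✗
  n2: stuck-at-1 ✓; others ✗
  n3: stuck-at-0 ✓; others ✗
  n4: stuck-at-0 ✓; others ✗
  n5: stuck-at-1 ✓; others ✗
  n6: stuck-at-0 ✓; others ✗
  n7: stuck-at-1 ✓; others ✗
  n8: stuck-at-1 ✓; others ✗
  n9: stuck-at-1 ✓; others ✗
Consistent faults: {n2 stuck-at-1, n3 stuck-at-0, n4 stuck-at-0, n5 stuck-at-1, n6 stuck-at-0, n7 stuck-at-1, n8 stuck-at-1, n9 stuck-at-1} — 8 in all.

8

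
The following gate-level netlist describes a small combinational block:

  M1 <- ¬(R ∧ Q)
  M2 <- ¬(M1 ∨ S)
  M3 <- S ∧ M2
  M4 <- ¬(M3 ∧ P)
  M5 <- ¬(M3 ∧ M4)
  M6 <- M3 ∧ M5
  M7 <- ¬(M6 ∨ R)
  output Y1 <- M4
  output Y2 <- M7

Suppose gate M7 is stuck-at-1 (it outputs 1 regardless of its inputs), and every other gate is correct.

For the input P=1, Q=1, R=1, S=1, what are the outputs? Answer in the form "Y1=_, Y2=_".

Y1=1, Y2=1

Propagate with M7 forced: M1=0, M2=0, M3=0, M4=1, M5=1, M6=0, M7=1 [stuck-at-1].
So the outputs are Y1=1, Y2=1. (Without the fault they would be Y1=1, Y2=0.)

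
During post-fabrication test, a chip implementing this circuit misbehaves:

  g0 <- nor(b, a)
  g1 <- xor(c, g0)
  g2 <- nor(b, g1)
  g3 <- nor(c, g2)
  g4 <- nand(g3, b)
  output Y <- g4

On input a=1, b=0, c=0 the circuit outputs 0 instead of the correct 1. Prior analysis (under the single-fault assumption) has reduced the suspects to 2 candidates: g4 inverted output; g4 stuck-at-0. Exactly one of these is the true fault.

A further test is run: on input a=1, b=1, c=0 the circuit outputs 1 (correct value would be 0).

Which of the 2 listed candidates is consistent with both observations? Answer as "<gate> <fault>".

Evaluate each candidate on input a=1, b=1, c=0:
  g4 inverted output: g0=0, g1=0, g2=0, g3=1, g4=1 [inverted output] → 1 — matches
  g4 stuck-at-0: g0=0, g1=0, g2=0, g3=1, g4=0 [stuck-at-0] → 0 — eliminated
Only g4 inverted output reproduces the observed 1.

g4 inverted output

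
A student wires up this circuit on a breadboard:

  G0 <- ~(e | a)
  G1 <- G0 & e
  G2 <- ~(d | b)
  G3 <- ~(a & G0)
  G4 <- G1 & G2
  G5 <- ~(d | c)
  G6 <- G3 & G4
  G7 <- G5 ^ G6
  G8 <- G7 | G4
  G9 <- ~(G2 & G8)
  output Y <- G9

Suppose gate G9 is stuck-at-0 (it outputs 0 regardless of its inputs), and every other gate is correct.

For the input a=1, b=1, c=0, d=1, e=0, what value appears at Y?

0

Propagate with G9 forced: G0=0, G1=0, G2=0, G3=1, G4=0, G5=0, G6=0, G7=0, G8=0, G9=0 [stuck-at-0].
So Y = 0. (Without the fault it would be 1.)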